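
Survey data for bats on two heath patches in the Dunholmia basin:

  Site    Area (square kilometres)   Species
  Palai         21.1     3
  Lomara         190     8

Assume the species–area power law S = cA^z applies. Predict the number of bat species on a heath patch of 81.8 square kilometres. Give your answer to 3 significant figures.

5.49

z = ln(8/3) / ln(190/21.1) = 0.9808 / 2.1978 = 0.4463
c = 3 / 21.1^0.4463 = 3 / 3.9 = 0.7693
S₃ = 0.7693 × 81.8^0.4463 = 0.7693 × 7.139 ≈ 5.492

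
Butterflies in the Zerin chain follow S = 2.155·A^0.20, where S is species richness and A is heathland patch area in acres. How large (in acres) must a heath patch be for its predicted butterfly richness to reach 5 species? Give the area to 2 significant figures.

5 = 2.155 × A^0.2  ⇒  A^0.2 = 5/2.155 = 2.32
ln A = ln(2.32) / 0.2 = 0.8416 / 0.2 = 4.2082
A = e^4.2082 ≈ 67.24 acres

67 acres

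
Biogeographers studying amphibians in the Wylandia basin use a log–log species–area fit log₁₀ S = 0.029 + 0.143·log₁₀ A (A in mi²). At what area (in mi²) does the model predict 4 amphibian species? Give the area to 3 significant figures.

10200 mi²

4 = 1.069 × A^0.143  ⇒  A^0.143 = 4/1.069 = 3.742
ln A = ln(3.742) / 0.143 = 1.3195 / 0.143 = 9.2274
A = e^9.2274 ≈ 10172 mi²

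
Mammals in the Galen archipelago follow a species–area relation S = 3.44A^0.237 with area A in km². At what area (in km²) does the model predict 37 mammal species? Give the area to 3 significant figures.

22500 km²

37 = 3.44 × A^0.237  ⇒  A^0.237 = 37/3.44 = 10.76
ln A = ln(10.76) / 0.237 = 2.3754 / 0.237 = 10.0230
A = e^10.0230 ≈ 22539 km²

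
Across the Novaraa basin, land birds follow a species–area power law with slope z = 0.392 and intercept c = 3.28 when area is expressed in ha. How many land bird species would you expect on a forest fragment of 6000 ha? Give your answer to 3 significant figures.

99.3

S = 3.28 × 6000^0.392 = 3.28 × 30.27 ≈ 99.29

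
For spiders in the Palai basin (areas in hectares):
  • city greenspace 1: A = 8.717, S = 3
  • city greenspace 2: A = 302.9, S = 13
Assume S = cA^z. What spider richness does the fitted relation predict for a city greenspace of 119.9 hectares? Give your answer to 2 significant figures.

z = ln(13/3) / ln(302.9/8.717) = 1.4663 / 3.5481 = 0.4133
c = 3 / 8.717^0.4133 = 3 / 2.447 = 1.226
S₃ = 1.226 × 119.9^0.4133 = 1.226 × 7.23 ≈ 8.864

8.9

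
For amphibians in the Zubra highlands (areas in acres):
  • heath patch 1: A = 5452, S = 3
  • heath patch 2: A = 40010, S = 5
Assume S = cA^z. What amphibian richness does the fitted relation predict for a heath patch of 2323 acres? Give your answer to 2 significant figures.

z = ln(5/3) / ln(40010/5452) = 0.5108 / 1.9931 = 0.2563
c = 3 / 5452^0.2563 = 3 / 9.071 = 0.3307
S₃ = 0.3307 × 2323^0.2563 = 0.3307 × 7.289 ≈ 2.411

2.4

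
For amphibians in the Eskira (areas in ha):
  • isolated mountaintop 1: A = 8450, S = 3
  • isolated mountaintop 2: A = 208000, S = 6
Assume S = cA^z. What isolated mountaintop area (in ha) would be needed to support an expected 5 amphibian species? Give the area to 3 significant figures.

89600 ha

z = ln(6/3) / ln(208000/8450) = 0.6931 / 3.2034 = 0.2164
c = 3 / 8450^0.2164 = 3 / 7.074 = 0.4241
A = (5/0.4241)^(1/0.2164) ⇒ ln A = ln(11.79)/0.2164 = 11.4027
A = e^11.4027 ≈ 89563 ha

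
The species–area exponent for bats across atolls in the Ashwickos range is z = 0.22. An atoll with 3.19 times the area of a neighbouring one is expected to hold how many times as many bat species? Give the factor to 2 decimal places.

1.29

S₂/S₁ = (A₂/A₁)^z = 3.19^0.22
ln(S₂/S₁) = 0.22 × ln 3.19 = 0.22 × 1.1600 = 0.2552
S₂/S₁ = e^0.2552 ≈ 1.291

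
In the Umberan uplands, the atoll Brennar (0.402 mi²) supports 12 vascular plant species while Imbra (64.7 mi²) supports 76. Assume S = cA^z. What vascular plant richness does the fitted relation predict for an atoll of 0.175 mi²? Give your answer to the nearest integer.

9

z = ln(76/12) / ln(64.7/0.402) = 1.8458 / 5.0811 = 0.3633
c = 12 / 0.402^0.3633 = 12 / 0.7182 = 16.71
S₃ = 16.71 × 0.175^0.3633 = 16.71 × 0.5309 ≈ 8.871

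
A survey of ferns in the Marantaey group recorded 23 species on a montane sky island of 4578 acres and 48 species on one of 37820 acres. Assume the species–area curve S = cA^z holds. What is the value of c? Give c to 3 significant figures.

z = ln(S₂/S₁) / ln(A₂/A₁) = ln(48/23) / ln(37820/4578) = 0.7357 / 2.1116 = 0.3484
c = S₁ / A₁^z = 23 / 4578^0.3484 = 23 / 18.86 = 1.22

1.22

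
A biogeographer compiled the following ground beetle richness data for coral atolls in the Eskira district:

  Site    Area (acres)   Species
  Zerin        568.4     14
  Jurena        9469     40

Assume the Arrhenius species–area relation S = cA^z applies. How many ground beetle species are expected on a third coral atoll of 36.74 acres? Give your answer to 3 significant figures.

5.04

z = ln(40/14) / ln(9469/568.4) = 1.0498 / 2.8130 = 0.3732
c = 14 / 568.4^0.3732 = 14 / 10.67 = 1.312
S₃ = 1.312 × 36.74^0.3732 = 1.312 × 3.838 ≈ 5.037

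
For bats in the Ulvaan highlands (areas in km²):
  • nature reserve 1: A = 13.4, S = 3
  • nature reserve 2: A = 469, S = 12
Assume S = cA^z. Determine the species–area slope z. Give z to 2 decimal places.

0.39

Taking logs: ln S = ln c + z ln A, so z = (ln S₂ − ln S₁)/(ln A₂ − ln A₁).
z = ln(12/3) / ln(469/13.4) = ln(4) / ln(35) = 1.3863 / 3.5553 = 0.3899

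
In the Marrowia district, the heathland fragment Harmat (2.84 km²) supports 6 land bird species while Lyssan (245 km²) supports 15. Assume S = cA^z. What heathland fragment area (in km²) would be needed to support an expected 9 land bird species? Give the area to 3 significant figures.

20.4 km²

z = ln(15/6) / ln(245/2.84) = 0.9163 / 4.4575 = 0.2056
c = 6 / 2.84^0.2056 = 6 / 1.239 = 4.841
A = (9/4.841)^(1/0.2056) ⇒ ln A = ln(1.859)/0.2056 = 3.0163
A = e^3.0163 ≈ 20.41 km²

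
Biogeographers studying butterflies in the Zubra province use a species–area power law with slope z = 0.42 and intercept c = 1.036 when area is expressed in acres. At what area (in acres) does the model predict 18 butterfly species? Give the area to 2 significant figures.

18 = 1.036 × A^0.42  ⇒  A^0.42 = 18/1.036 = 17.37
ln A = ln(17.37) / 0.42 = 2.8550 / 0.42 = 6.7976
A = e^6.7976 ≈ 895.7 acres

900 acres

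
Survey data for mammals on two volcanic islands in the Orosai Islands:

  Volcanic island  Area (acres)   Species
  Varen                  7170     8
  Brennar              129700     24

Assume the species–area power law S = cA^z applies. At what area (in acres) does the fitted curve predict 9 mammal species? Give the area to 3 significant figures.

z = ln(24/8) / ln(129700/7170) = 1.0986 / 2.8953 = 0.3794
c = 8 / 7170^0.3794 = 8 / 29.04 = 0.2755
A = (9/0.2755)^(1/0.3794) ⇒ ln A = ln(32.67)/0.3794 = 9.1881
A = e^9.1881 ≈ 9780 acres

9780 acres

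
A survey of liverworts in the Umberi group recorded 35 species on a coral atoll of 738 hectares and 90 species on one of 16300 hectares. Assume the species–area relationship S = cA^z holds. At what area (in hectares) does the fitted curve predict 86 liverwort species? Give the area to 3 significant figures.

14000 hectares

z = ln(90/35) / ln(16300/738) = 0.9445 / 3.0950 = 0.3052
c = 35 / 738^0.3052 = 35 / 7.503 = 4.665
A = (86/4.665)^(1/0.3052) ⇒ ln A = ln(18.44)/0.3052 = 9.5499
A = e^9.5499 ≈ 14044 hectares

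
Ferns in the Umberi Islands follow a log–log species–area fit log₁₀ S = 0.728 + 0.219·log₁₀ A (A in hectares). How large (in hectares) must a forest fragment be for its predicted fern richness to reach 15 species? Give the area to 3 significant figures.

111 hectares

15 = 5.346 × A^0.219  ⇒  A^0.219 = 15/5.346 = 2.806
ln A = ln(2.806) / 0.219 = 1.0318 / 0.219 = 4.7113
A = e^4.7113 ≈ 111.2 hectares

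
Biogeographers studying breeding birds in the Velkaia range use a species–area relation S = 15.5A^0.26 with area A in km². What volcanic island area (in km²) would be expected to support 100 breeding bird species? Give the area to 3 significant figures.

1300 km²

100 = 15.5 × A^0.26  ⇒  A^0.26 = 100/15.5 = 6.452
ln A = ln(6.452) / 0.26 = 1.8643 / 0.26 = 7.1705
A = e^7.1705 ≈ 1300 km²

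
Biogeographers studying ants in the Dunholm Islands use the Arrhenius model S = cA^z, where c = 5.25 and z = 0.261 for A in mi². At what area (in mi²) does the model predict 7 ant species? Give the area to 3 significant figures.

3.01 mi²

7 = 5.25 × A^0.261  ⇒  A^0.261 = 7/5.25 = 1.333
ln A = ln(1.333) / 0.261 = 0.2877 / 0.261 = 1.1022
A = e^1.1022 ≈ 3.011 mi²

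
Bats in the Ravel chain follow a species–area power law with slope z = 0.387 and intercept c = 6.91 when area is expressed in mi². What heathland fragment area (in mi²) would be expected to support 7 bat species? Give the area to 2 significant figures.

1.0 mi²

7 = 6.91 × A^0.387  ⇒  A^0.387 = 7/6.91 = 1.013
ln A = ln(1.013) / 0.387 = 0.0129 / 0.387 = 0.0334
A = e^0.0334 ≈ 1.034 mi²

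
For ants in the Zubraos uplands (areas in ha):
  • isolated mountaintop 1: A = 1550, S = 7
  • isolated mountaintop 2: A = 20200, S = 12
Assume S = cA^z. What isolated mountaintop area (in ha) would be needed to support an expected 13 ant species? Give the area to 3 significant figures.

z = ln(12/7) / ln(20200/1550) = 0.5390 / 2.5674 = 0.2099
c = 7 / 1550^0.2099 = 7 / 4.675 = 1.497
A = (13/1.497)^(1/0.2099) ⇒ ln A = ln(8.682)/0.2099 = 10.2947
A = e^10.2947 ≈ 29576 ha

29600 ha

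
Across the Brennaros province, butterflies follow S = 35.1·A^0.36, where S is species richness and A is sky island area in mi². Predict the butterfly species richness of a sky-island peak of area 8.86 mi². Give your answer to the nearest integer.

S = 35.1 × 8.86^0.36 = 35.1 × 2.193 ≈ 76.98

77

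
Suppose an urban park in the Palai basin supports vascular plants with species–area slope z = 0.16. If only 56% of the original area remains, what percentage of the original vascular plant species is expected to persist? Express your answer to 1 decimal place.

S_new/S_old = (A_new/A_old)^z = 0.56^0.16
= exp(0.16 × ln 0.56) = exp(0.16 × -0.5798) = exp(-0.0928) ≈ 0.9114

91.1%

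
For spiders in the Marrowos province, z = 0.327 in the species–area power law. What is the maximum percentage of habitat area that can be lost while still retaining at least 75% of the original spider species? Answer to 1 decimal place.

58.5%

Need (A_new/A_old)^0.327 = 0.75, so A_new/A_old = 0.75^(1/0.327) = 0.75^3.058
ln(A_new/A_old) = ln 0.75 / 0.327 = -0.2877 / 0.327 = -0.8798
A_new/A_old = e^-0.8798 ≈ 0.4149
Fraction that can be lost = 1 − 0.4149 = 0.5851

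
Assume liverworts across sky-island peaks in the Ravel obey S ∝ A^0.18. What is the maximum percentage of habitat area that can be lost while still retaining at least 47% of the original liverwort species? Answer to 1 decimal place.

Need (A_new/A_old)^0.18 = 0.47, so A_new/A_old = 0.47^(1/0.18) = 0.47^5.556
ln(A_new/A_old) = ln 0.47 / 0.18 = -0.7550 / 0.18 = -4.1946
A_new/A_old = e^-4.1946 ≈ 0.01508
Fraction that can be lost = 1 − 0.01508 = 0.9849

98.5%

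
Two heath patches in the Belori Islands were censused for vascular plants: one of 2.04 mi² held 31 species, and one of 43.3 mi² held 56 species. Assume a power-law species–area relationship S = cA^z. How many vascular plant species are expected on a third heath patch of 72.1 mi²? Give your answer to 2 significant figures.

62

z = ln(56/31) / ln(43.3/2.04) = 0.5914 / 3.0552 = 0.1936
c = 31 / 2.04^0.1936 = 31 / 1.148 = 27
S₃ = 27 × 72.1^0.1936 = 27 × 2.289 ≈ 61.81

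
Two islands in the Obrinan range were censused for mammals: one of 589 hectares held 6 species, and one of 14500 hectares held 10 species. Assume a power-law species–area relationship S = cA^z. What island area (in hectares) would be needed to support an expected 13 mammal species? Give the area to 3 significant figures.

z = ln(10/6) / ln(14500/589) = 0.5108 / 3.2035 = 0.1595
c = 6 / 589^0.1595 = 6 / 2.765 = 2.17
A = (13/2.17)^(1/0.1595) ⇒ ln A = ln(5.991)/0.1595 = 11.2272
A = e^11.2272 ≈ 75150 hectares

75100 hectares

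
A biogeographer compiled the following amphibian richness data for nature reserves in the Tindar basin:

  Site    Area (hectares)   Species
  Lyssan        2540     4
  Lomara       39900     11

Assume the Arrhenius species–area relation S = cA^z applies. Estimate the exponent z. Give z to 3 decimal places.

0.367

Taking logs: ln S = ln c + z ln A, so z = (ln S₂ − ln S₁)/(ln A₂ − ln A₁).
z = ln(11/4) / ln(39900/2540) = ln(2.75) / ln(15.71) = 1.0116 / 2.7542 = 0.3673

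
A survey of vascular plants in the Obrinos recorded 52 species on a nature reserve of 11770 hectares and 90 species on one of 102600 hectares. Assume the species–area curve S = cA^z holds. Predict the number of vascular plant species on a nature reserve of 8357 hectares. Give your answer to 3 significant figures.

47.7

z = ln(90/52) / ln(102600/11770) = 0.5486 / 2.1653 = 0.2533
c = 52 / 11770^0.2533 = 52 / 10.75 = 4.838
S₃ = 4.838 × 8357^0.2533 = 4.838 × 9.855 ≈ 47.68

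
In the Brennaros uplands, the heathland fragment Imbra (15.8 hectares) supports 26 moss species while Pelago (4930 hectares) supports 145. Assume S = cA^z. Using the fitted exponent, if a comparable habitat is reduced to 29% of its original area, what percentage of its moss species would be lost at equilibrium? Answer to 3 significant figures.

31.0%

z = ln(145/26) / ln(4930/15.8) = 1.7186 / 5.7431 = 0.2993
S_new/S_old = (A_new/A_old)^z = 0.29^0.2993 = exp(0.2993 × -1.2379) = 0.6904
Fraction lost = 1 − 0.6904 = 0.3096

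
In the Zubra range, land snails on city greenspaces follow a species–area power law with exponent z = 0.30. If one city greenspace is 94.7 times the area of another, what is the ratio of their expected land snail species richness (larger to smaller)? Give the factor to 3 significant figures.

S₂/S₁ = (A₂/A₁)^z = 94.7^0.3
ln(S₂/S₁) = 0.3 × ln 94.7 = 0.3 × 4.5507 = 1.3652
S₂/S₁ = e^1.3652 ≈ 3.917

3.92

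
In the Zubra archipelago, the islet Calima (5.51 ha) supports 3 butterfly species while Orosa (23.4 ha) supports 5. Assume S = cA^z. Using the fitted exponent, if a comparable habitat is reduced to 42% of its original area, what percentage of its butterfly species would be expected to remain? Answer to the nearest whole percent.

74%

z = ln(5/3) / ln(23.4/5.51) = 0.5108 / 1.4462 = 0.3532
S_new/S_old = (A_new/A_old)^z = 0.42^0.3532 = exp(0.3532 × -0.8675) = 0.7361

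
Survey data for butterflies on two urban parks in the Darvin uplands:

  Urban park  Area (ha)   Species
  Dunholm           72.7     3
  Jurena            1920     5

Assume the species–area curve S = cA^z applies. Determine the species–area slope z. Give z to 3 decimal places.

Taking logs: ln S = ln c + z ln A, so z = (ln S₂ − ln S₁)/(ln A₂ − ln A₁).
z = ln(5/3) / ln(1920/72.7) = ln(1.667) / ln(26.41) = 0.5108 / 3.2737 = 0.1560

0.156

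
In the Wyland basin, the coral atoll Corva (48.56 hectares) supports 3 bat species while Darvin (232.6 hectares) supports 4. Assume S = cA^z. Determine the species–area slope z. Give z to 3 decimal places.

0.184

Taking logs: ln S = ln c + z ln A, so z = (ln S₂ − ln S₁)/(ln A₂ − ln A₁).
z = ln(4/3) / ln(232.6/48.56) = ln(1.333) / ln(4.79) = 0.2877 / 1.5665 = 0.1836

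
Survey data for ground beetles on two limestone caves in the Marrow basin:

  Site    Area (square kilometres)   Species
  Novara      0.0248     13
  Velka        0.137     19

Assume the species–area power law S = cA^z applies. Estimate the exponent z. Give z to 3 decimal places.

0.222

Taking logs: ln S = ln c + z ln A, so z = (ln S₂ − ln S₁)/(ln A₂ − ln A₁).
z = ln(19/13) / ln(0.137/0.0248) = ln(1.462) / ln(5.524) = 0.3795 / 1.7091 = 0.2220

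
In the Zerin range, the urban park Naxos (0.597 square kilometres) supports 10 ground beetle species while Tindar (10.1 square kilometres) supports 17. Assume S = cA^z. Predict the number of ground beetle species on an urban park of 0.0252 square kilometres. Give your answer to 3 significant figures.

z = ln(17/10) / ln(10.1/0.597) = 0.5306 / 2.8284 = 0.1876
c = 10 / 0.597^0.1876 = 10 / 0.9078 = 11.02
S₃ = 11.02 × 0.0252^0.1876 = 11.02 × 0.5013 ≈ 5.522

5.52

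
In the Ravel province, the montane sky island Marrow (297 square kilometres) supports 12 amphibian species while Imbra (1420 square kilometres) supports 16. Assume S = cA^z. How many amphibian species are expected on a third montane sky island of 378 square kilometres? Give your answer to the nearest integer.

13

z = ln(16/12) / ln(1420/297) = 0.2877 / 1.5647 = 0.1839
c = 12 / 297^0.1839 = 12 / 2.849 = 4.213
S₃ = 4.213 × 378^0.1839 = 4.213 × 2.978 ≈ 12.54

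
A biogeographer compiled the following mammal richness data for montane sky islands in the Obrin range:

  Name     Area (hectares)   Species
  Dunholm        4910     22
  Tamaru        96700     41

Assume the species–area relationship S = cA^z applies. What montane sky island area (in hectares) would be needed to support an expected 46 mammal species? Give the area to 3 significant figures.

168000 hectares

z = ln(41/22) / ln(96700/4910) = 0.6225 / 2.9803 = 0.2089
c = 22 / 4910^0.2089 = 22 / 5.902 = 3.728
A = (46/3.728)^(1/0.2089) ⇒ ln A = ln(12.34)/0.2089 = 12.0303
A = e^12.0303 ≈ 167755 hectares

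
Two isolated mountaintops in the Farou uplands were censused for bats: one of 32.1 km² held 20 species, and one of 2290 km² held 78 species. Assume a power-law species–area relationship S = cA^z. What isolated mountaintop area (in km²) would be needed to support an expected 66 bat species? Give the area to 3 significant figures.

z = ln(78/20) / ln(2290/32.1) = 1.3610 / 4.2675 = 0.3189
c = 20 / 32.1^0.3189 = 20 / 3.023 = 6.616
A = (66/6.616)^(1/0.3189) ⇒ ln A = ln(9.976)/0.3189 = 7.2125
A = e^7.2125 ≈ 1356 km²

1360 km²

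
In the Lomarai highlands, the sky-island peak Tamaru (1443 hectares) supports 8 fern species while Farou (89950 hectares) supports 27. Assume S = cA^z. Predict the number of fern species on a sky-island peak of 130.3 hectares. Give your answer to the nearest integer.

4

z = ln(27/8) / ln(89950/1443) = 1.2164 / 4.1325 = 0.2943
c = 8 / 1443^0.2943 = 8 / 8.51 = 0.9401
S₃ = 0.9401 × 130.3^0.2943 = 0.9401 × 4.193 ≈ 3.942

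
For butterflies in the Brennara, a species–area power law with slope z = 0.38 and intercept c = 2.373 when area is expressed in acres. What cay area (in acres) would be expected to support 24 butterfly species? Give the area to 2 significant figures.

440 acres

24 = 2.373 × A^0.38  ⇒  A^0.38 = 24/2.373 = 10.11
ln A = ln(10.11) / 0.38 = 2.3139 / 0.38 = 6.0892
A = e^6.0892 ≈ 441.1 acres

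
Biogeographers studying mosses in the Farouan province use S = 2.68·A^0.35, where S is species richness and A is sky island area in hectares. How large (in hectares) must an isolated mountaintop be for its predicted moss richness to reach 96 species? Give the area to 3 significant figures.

27600 hectares

96 = 2.68 × A^0.35  ⇒  A^0.35 = 96/2.68 = 35.82
ln A = ln(35.82) / 0.35 = 3.5785 / 0.35 = 10.2244
A = e^10.2244 ≈ 27567 hectares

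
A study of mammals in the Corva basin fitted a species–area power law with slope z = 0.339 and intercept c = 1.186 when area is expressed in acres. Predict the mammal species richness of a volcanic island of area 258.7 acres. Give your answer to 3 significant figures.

S = 1.186 × 258.7^0.339
ln S = ln 1.186 + 0.339 × ln 258.7 = 0.1706 + 0.339 × 5.5557 = 2.0540
S = e^2.0540 ≈ 7.799

7.80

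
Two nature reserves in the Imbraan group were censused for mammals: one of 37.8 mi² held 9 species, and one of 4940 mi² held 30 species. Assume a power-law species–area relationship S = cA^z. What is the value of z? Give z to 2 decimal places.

Taking logs: ln S = ln c + z ln A, so z = (ln S₂ − ln S₁)/(ln A₂ − ln A₁).
z = ln(30/9) / ln(4940/37.8) = ln(3.333) / ln(130.7) = 1.2040 / 4.8728 = 0.2471

0.25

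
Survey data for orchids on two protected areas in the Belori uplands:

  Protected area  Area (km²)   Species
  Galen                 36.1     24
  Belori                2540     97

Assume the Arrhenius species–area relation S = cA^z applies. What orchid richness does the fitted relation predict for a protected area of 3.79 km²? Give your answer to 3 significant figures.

11.4

z = ln(97/24) / ln(2540/36.1) = 1.3967 / 4.2536 = 0.3283
c = 24 / 36.1^0.3283 = 24 / 3.246 = 7.393
S₃ = 7.393 × 3.79^0.3283 = 7.393 × 1.549 ≈ 11.45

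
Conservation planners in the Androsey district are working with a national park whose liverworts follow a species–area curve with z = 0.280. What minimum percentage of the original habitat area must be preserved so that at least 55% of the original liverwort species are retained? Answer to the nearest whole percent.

Need (A_new/A_old)^0.28 = 0.55, so A_new/A_old = 0.55^(1/0.28) = 0.55^3.571
ln(A_new/A_old) = ln 0.55 / 0.28 = -0.5978 / 0.28 = -2.1351
A_new/A_old = e^-2.1351 ≈ 0.1182

12%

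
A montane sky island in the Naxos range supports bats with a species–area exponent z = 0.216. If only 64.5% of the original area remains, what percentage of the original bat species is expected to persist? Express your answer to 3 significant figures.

S_new/S_old = (A_new/A_old)^z = 0.645^0.216
= exp(0.216 × ln 0.645) = exp(0.216 × -0.4385) = exp(-0.0947) ≈ 0.9096

91.0%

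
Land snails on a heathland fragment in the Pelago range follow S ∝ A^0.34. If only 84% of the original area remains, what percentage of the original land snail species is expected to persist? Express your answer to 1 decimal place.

94.2%

S_new/S_old = (A_new/A_old)^z = 0.84^0.34
= exp(0.34 × ln 0.84) = exp(0.34 × -0.1744) = exp(-0.0593) ≈ 0.9424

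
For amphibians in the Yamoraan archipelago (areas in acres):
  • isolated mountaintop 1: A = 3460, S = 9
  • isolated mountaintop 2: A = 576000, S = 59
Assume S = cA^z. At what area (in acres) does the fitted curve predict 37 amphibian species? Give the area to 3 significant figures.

162000 acres

z = ln(59/9) / ln(576000/3460) = 1.8803 / 5.1148 = 0.3676
c = 9 / 3460^0.3676 = 9 / 20 = 0.45
A = (37/0.45)^(1/0.3676) ⇒ ln A = ln(82.22)/0.3676 = 11.9946
A = e^11.9946 ≈ 161872 acres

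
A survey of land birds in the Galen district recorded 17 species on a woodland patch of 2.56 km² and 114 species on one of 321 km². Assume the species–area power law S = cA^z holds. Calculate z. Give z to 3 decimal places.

Taking logs: ln S = ln c + z ln A, so z = (ln S₂ − ln S₁)/(ln A₂ − ln A₁).
z = ln(114/17) / ln(321/2.56) = ln(6.706) / ln(125.4) = 1.9030 / 4.8314 = 0.3939

0.394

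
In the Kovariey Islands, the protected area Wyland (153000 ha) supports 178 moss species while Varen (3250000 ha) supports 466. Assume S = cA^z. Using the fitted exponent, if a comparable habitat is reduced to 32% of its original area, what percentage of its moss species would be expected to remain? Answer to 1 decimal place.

69.8%

z = ln(466/178) / ln(3250000/153000) = 0.9624 / 3.0560 = 0.3149
S_new/S_old = (A_new/A_old)^z = 0.32^0.3149 = exp(0.3149 × -1.1394) = 0.6985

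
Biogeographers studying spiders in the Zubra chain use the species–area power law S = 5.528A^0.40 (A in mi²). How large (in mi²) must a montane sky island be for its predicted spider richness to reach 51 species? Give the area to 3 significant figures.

51 = 5.528 × A^0.4  ⇒  A^0.4 = 51/5.528 = 9.226
ln A = ln(9.226) / 0.4 = 2.2220 / 0.4 = 5.5550
A = e^5.5550 ≈ 258.5 mi²

259 mi²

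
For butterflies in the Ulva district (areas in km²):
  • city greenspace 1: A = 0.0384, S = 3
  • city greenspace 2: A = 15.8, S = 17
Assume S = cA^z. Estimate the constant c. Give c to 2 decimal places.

z = ln(S₂/S₁) / ln(A₂/A₁) = ln(17/3) / ln(15.8/0.0384) = 1.7346 / 6.0197 = 0.2882
c = S₁ / A₁^z = 3 / 0.0384^0.2882 = 3 / 0.3909 = 7.675

7.67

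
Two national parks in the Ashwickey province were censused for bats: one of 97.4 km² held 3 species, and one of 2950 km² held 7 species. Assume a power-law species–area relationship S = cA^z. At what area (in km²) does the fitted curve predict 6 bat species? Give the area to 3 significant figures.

z = ln(7/3) / ln(2950/97.4) = 0.8473 / 3.4107 = 0.2484
c = 3 / 97.4^0.2484 = 3 / 3.119 = 0.9619
A = (6/0.9619)^(1/0.2484) ⇒ ln A = ln(6.238)/0.2484 = 7.3690
A = e^7.3690 ≈ 1586 km²

1590 km²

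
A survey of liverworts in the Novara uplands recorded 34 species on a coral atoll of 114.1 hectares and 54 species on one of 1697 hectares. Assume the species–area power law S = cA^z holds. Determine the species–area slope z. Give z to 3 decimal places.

Taking logs: ln S = ln c + z ln A, so z = (ln S₂ − ln S₁)/(ln A₂ − ln A₁).
z = ln(54/34) / ln(1697/114.1) = ln(1.588) / ln(14.87) = 0.4626 / 2.6995 = 0.1714

0.171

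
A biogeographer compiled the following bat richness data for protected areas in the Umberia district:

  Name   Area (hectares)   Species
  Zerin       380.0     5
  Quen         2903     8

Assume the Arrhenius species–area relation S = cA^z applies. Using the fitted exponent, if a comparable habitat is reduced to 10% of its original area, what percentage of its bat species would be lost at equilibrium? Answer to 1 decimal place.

z = ln(8/5) / ln(2903/380) = 0.4700 / 2.0333 = 0.2311
S_new/S_old = (A_new/A_old)^z = 0.1^0.2311 = exp(0.2311 × -2.3026) = 0.5873
Fraction lost = 1 − 0.5873 = 0.4127

41.3%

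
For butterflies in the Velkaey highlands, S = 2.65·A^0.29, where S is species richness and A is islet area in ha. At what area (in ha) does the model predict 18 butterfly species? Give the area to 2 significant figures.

18 = 2.65 × A^0.29  ⇒  A^0.29 = 18/2.65 = 6.792
ln A = ln(6.792) / 0.29 = 1.9158 / 0.29 = 6.6062
A = e^6.6062 ≈ 739.7 ha

740 ha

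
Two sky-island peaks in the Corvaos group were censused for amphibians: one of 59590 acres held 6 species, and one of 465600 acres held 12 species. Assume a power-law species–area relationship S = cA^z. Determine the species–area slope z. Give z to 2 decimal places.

0.34

Taking logs: ln S = ln c + z ln A, so z = (ln S₂ − ln S₁)/(ln A₂ − ln A₁).
z = ln(12/6) / ln(465600/59590) = ln(2) / ln(7.813) = 0.6931 / 2.0558 = 0.3372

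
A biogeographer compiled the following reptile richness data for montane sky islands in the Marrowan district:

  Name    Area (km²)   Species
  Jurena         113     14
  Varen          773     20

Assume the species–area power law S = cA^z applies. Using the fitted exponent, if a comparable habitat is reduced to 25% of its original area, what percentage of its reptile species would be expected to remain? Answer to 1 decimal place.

z = ln(20/14) / ln(773/113) = 0.3567 / 1.9229 = 0.1855
S_new/S_old = (A_new/A_old)^z = 0.25^0.1855 = exp(0.1855 × -1.3863) = 0.7733

77.3%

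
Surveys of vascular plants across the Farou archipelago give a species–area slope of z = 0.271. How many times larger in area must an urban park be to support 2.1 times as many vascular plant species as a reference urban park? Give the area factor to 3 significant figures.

(A₂/A₁)^0.271 = 2.1, so A₂/A₁ = 2.1^(1/0.271) = 2.1^3.69
ln(A₂/A₁) = ln 2.1 / 0.271 = 0.7419 / 0.271 = 2.7378
A₂/A₁ = e^2.7378 ≈ 15.45

15.5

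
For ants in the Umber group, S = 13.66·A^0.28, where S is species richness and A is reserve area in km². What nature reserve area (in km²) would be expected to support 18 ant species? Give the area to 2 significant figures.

2.7 km²

18 = 13.66 × A^0.28  ⇒  A^0.28 = 18/13.66 = 1.318
ln A = ln(1.318) / 0.28 = 0.2759 / 0.28 = 0.9854
A = e^0.9854 ≈ 2.679 km²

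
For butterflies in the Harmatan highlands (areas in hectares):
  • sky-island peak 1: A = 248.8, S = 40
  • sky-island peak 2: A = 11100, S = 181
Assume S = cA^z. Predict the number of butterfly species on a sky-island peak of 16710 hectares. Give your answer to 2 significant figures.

210

z = ln(181/40) / ln(11100/248.8) = 1.5096 / 3.7981 = 0.3975
c = 40 / 248.8^0.3975 = 40 / 8.959 = 4.465
S₃ = 4.465 × 16710^0.3975 = 4.465 × 47.7 ≈ 213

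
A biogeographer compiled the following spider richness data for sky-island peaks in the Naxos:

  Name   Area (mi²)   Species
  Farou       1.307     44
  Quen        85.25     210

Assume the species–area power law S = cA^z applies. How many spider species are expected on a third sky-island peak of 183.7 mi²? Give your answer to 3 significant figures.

z = ln(210/44) / ln(85.25/1.307) = 1.5629 / 4.1779 = 0.3741
c = 44 / 1.307^0.3741 = 44 / 1.105 = 39.81
S₃ = 39.81 × 183.7^0.3741 = 39.81 × 7.031 ≈ 279.9

280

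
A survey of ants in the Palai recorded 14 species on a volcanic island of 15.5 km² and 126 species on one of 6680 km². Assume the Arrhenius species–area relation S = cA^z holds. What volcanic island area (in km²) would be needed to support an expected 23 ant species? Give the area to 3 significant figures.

61.0 km²

z = ln(126/14) / ln(6680/15.5) = 2.1972 / 6.0660 = 0.3622
c = 14 / 15.5^0.3622 = 14 / 2.699 = 5.188
A = (23/5.188)^(1/0.3622) ⇒ ln A = ln(4.434)/0.3622 = 4.1114
A = e^4.1114 ≈ 61.03 km²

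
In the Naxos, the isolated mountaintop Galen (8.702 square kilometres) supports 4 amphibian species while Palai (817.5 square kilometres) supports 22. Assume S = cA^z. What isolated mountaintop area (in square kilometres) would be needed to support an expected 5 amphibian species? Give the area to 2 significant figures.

z = ln(22/4) / ln(817.5/8.702) = 1.7047 / 4.5427 = 0.3753
c = 4 / 8.702^0.3753 = 4 / 2.252 = 1.776
A = (5/1.776)^(1/0.3753) ⇒ ln A = ln(2.815)/0.3753 = 2.7582
A = e^2.7582 ≈ 15.77 square kilometres

16 square kilometres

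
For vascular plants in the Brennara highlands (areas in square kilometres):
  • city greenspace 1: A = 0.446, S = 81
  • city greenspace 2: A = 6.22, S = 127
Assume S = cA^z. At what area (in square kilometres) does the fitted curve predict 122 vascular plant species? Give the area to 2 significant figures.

4.9 square kilometres

z = ln(127/81) / ln(6.22/0.446) = 0.4497 / 2.6352 = 0.1707
c = 81 / 0.446^0.1707 = 81 / 0.8713 = 92.97
A = (122/92.97)^(1/0.1707) ⇒ ln A = ln(1.312)/0.1707 = 1.5924
A = e^1.5924 ≈ 4.916 square kilometres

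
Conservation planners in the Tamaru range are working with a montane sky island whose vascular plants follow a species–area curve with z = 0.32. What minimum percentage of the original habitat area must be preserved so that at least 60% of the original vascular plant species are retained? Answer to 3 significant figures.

20.3%

Need (A_new/A_old)^0.32 = 0.6, so A_new/A_old = 0.6^(1/0.32) = 0.6^3.125
ln(A_new/A_old) = ln 0.6 / 0.32 = -0.5108 / 0.32 = -1.5963
A_new/A_old = e^-1.5963 ≈ 0.2026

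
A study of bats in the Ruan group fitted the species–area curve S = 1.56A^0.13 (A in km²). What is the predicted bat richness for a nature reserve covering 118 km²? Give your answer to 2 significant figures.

S = 1.56 × 118^0.13
ln S = ln 1.56 + 0.13 × ln 118 = 0.4447 + 0.13 × 4.7707 = 1.0649
S = e^1.0649 ≈ 2.9

2.9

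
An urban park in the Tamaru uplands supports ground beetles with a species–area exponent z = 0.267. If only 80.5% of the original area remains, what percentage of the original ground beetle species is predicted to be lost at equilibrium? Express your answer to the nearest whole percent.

6%

S_new/S_old = (A_new/A_old)^z = 0.805^0.267
= exp(0.267 × ln 0.805) = exp(0.267 × -0.2169) = exp(-0.0579) ≈ 0.9437
Fraction lost = 1 − 0.9437 = 0.05627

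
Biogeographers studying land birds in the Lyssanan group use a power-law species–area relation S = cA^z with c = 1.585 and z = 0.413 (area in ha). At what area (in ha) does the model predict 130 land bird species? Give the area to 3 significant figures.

130 = 1.585 × A^0.413  ⇒  A^0.413 = 130/1.585 = 82.02
ln A = ln(82.02) / 0.413 = 4.4070 / 0.413 = 10.6706
A = e^10.6706 ≈ 43070 ha

43100 ha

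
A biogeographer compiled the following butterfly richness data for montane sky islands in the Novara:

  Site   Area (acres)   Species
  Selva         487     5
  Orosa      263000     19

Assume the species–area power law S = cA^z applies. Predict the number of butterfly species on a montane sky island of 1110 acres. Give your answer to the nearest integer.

6

z = ln(19/5) / ln(263000/487) = 1.3350 / 6.2916 = 0.2122
c = 5 / 487^0.2122 = 5 / 3.718 = 1.345
S₃ = 1.345 × 1110^0.2122 = 1.345 × 4.428 ≈ 5.955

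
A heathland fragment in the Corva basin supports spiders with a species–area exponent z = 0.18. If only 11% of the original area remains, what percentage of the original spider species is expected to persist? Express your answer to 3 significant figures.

67.2%

S_new/S_old = (A_new/A_old)^z = 0.11^0.18
= exp(0.18 × ln 0.11) = exp(0.18 × -2.2073) = exp(-0.3973) ≈ 0.6721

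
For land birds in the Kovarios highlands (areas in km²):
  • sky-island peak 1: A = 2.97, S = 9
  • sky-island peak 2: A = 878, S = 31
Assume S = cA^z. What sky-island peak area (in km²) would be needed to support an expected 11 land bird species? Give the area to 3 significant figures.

z = ln(31/9) / ln(878/2.97) = 1.2368 / 5.6891 = 0.2174
c = 9 / 2.97^0.2174 = 9 / 1.267 = 7.103
A = (11/7.103)^(1/0.2174) ⇒ ln A = ln(1.549)/0.2174 = 2.0116
A = e^2.0116 ≈ 7.476 km²

7.48 km²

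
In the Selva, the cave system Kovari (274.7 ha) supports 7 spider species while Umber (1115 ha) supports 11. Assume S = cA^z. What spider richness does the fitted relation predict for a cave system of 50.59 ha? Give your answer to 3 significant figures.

4.06

z = ln(11/7) / ln(1115/274.7) = 0.4520 / 1.4009 = 0.3226
c = 7 / 274.7^0.3226 = 7 / 6.121 = 1.144
S₃ = 1.144 × 50.59^0.3226 = 1.144 × 3.546 ≈ 4.055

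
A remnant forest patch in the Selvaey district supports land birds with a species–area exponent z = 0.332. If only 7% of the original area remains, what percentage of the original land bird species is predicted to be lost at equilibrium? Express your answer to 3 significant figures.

S_new/S_old = (A_new/A_old)^z = 0.07^0.332
= exp(0.332 × ln 0.07) = exp(0.332 × -2.6593) = exp(-0.8829) ≈ 0.4136
Fraction lost = 1 − 0.4136 = 0.5864

58.6%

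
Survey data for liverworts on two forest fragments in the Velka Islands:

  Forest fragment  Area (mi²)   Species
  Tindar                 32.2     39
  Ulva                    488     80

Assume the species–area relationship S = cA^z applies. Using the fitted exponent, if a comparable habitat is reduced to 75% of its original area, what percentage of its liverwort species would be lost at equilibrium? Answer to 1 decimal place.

7.3%

z = ln(80/39) / ln(488/32.2) = 0.7185 / 2.7183 = 0.2643
S_new/S_old = (A_new/A_old)^z = 0.75^0.2643 = exp(0.2643 × -0.2877) = 0.9268
Fraction lost = 1 − 0.9268 = 0.07322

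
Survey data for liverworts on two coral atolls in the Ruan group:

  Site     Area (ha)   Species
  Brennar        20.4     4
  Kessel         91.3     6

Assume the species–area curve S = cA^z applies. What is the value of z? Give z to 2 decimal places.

Taking logs: ln S = ln c + z ln A, so z = (ln S₂ − ln S₁)/(ln A₂ − ln A₁).
z = ln(6/4) / ln(91.3/20.4) = ln(1.5) / ln(4.475) = 0.4055 / 1.4986 = 0.2706

0.27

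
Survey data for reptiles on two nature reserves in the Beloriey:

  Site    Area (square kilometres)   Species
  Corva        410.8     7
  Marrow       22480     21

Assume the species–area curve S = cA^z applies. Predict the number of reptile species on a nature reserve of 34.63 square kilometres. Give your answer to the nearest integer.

4

z = ln(21/7) / ln(22480/410.8) = 1.0986 / 4.0023 = 0.2745
c = 7 / 410.8^0.2745 = 7 / 5.217 = 1.342
S₃ = 1.342 × 34.63^0.2745 = 1.342 × 2.646 ≈ 3.55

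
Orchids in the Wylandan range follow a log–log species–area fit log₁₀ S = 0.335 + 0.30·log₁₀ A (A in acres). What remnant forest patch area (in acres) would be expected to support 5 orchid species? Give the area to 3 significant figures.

5 = 2.163 × A^0.3  ⇒  A^0.3 = 5/2.163 = 2.312
ln A = ln(2.312) / 0.3 = 0.8381 / 0.3 = 2.7936
A = e^2.7936 ≈ 16.34 acres

16.3 acres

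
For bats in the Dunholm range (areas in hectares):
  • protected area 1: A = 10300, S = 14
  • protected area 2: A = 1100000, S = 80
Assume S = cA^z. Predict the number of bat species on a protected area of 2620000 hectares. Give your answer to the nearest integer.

z = ln(80/14) / ln(1100000/10300) = 1.7430 / 4.6709 = 0.3732
c = 14 / 10300^0.3732 = 14 / 31.43 = 0.4454
S₃ = 0.4454 × 2620000^0.3732 = 0.4454 × 248.3 ≈ 110.6

111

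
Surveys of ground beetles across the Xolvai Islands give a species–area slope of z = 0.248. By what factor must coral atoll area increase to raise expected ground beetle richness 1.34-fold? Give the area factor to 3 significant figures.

(A₂/A₁)^0.248 = 1.34, so A₂/A₁ = 1.34^(1/0.248) = 1.34^4.032
ln(A₂/A₁) = ln 1.34 / 0.248 = 0.2927 / 0.248 = 1.1801
A₂/A₁ = e^1.1801 ≈ 3.255

3.25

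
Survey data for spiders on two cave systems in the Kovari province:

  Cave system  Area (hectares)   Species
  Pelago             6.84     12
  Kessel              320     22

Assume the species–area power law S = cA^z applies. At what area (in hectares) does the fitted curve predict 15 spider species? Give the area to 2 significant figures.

z = ln(22/12) / ln(320/6.84) = 0.6061 / 3.8455 = 0.1576
c = 12 / 6.84^0.1576 = 12 / 1.354 = 8.863
A = (15/8.863)^(1/0.1576) ⇒ ln A = ln(1.693)/0.1576 = 3.3385
A = e^3.3385 ≈ 28.18 hectares

28 hectares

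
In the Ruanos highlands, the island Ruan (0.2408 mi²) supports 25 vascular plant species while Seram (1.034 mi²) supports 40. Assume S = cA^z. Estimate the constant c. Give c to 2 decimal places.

39.57

z = ln(S₂/S₁) / ln(A₂/A₁) = ln(40/25) / ln(1.034/0.2408) = 0.4700 / 1.4572 = 0.3225
c = S₁ / A₁^z = 25 / 0.2408^0.3225 = 25 / 0.6318 = 39.57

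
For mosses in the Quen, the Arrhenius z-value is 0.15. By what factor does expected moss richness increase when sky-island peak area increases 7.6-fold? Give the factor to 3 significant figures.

1.36

S₂/S₁ = (A₂/A₁)^z = 7.6^0.15
ln(S₂/S₁) = 0.15 × ln 7.6 = 0.15 × 2.0281 = 0.3042
S₂/S₁ = e^0.3042 ≈ 1.356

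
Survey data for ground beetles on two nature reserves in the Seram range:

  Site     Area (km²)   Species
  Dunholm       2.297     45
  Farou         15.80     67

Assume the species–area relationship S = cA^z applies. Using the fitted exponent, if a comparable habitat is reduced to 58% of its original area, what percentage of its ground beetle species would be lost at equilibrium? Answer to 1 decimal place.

z = ln(67/45) / ln(15.8/2.297) = 0.3980 / 1.9284 = 0.2064
S_new/S_old = (A_new/A_old)^z = 0.58^0.2064 = exp(0.2064 × -0.5447) = 0.8937
Fraction lost = 1 − 0.8937 = 0.1063

10.6%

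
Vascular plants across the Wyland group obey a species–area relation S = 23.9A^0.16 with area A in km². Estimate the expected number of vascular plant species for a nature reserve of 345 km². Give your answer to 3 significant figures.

S = 23.9 × 345^0.16 = 23.9 × 2.547 ≈ 60.88

60.9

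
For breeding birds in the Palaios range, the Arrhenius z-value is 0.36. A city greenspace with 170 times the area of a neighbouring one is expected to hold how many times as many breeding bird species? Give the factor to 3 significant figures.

S₂/S₁ = (A₂/A₁)^z = 170^0.36
ln(S₂/S₁) = 0.36 × ln 170 = 0.36 × 5.1358 = 1.8489
S₂/S₁ = e^1.8489 ≈ 6.353

6.35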